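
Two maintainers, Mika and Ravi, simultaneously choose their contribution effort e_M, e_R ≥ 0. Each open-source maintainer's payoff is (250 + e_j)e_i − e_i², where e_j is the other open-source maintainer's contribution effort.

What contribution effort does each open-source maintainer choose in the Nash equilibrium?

Mika's payoff is (250 + e_R)e_M − e_M².
∂π/∂e_M = 250 + e_R − 2e_M = 0, so e_M = 125 + 0.5e_R.
By symmetry e_R = e_M; substituting into the reaction function, 0.5e_M = 125 and e_M = 250.

250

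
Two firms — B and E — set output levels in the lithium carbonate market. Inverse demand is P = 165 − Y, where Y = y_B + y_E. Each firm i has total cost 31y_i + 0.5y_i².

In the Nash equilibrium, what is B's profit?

1683.375

Firm B's profit: π = y_B(165 − (y_B + y_E)) − 31y_B − 0.5y_B².
∂π/∂y_B = 134 − 3y_B − y_E = 0, so y_B = 134/3 − (1/3)y_E.
The game is symmetric, so in equilibrium y_E = y_B: the reaction function gives (4/3)y_B = 134/3, hence y_B = 33.5.
Price P = 165 − 67 = 98.
B's profit: (98 − 31)·33.5 − 0.5(33.5)² = 1683.375.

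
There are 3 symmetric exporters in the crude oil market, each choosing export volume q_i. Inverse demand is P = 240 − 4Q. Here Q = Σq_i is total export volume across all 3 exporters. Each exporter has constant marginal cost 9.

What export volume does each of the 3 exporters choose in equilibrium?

14.4375

A representative exporter's profit is π_i = q_i(240 − 4Q) − 9q_i, with Q = q_i + Σ_{j≠i} q_j.
First-order condition: 231 − 8q_i − 4Σ_{j≠i} q_j = 0.
In a symmetric equilibrium every exporter chooses the same q, so Σ_{j≠i} q_j = 2q. The condition becomes 231 − 16q = 0, giving q = 231/16 = 14.4375.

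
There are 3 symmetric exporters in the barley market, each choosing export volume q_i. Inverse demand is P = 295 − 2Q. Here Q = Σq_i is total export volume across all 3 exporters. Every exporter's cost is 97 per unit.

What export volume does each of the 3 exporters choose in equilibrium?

A representative exporter's profit is π_i = q_i(295 − 2Q) − 97q_i, with Q = q_i + Σ_{j≠i} q_j.
First-order condition: 198 − 4q_i − 2Σ_{j≠i} q_j = 0.
With identical exporters, set every q_j = q: then 198 − 4q − 4q = 0, i.e. q = 198/8 = 24.75.

24.75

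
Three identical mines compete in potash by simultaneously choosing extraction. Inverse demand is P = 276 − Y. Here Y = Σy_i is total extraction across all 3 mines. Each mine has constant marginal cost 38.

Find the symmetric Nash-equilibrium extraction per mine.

59.5

A representative mine's profit is π_i = y_i(276 − Y) − 38y_i, with Y = y_i + Σ_{j≠i} y_j.
First-order condition: 238 − 2y_i − Σ_{j≠i} y_j = 0.
Imposing symmetry (y_j = y for all j) turns Σ_{j≠i} y_j into 2y, so 238 = 4y and y = 59.5.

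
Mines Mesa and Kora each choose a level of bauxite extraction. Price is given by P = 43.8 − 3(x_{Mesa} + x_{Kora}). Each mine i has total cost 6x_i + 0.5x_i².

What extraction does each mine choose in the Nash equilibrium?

3.78

Mine Mesa's profit: π = x_{Mesa}(43.8 − 3(x_{Mesa} + x_{Kora})) − 6x_{Mesa} − 0.5x_{Mesa}².
∂π/∂x_{Mesa} = 37.8 − 7x_{Mesa} − 3x_{Kora} = 0, so x_{Mesa} = 5.4 − (3/7)x_{Kora}.
The game is symmetric, so in equilibrium x_{Kora} = x_{Mesa}: the reaction function gives (10/7)x_{Mesa} = 5.4, hence x_{Mesa} = 3.78.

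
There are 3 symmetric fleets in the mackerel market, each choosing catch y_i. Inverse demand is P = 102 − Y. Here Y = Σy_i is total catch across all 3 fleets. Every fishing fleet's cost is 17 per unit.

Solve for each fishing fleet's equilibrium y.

A representative fishing fleet's profit is π_i = y_i(102 − Y) − 17y_i, with Y = y_i + Σ_{j≠i} y_j.
First-order condition: 85 − 2y_i − Σ_{j≠i} y_j = 0.
With identical fishing fleets, set every y_j = y: then 85 − 2y − 2y = 0, i.e. y = 85/4 = 21.25.

21.25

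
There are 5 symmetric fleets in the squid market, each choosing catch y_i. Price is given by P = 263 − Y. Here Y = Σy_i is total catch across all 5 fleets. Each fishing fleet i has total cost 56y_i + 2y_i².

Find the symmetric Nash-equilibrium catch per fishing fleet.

20.7

A representative fishing fleet's profit is π_i = y_i(263 − Y) − 56y_i − 2y_i², with Y = y_i + Σ_{j≠i} y_j.
First-order condition: 207 − 6y_i − Σ_{j≠i} y_j = 0.
Imposing symmetry (y_j = y for all j) turns Σ_{j≠i} y_j into 4y, so 207 = 10y and y = 20.7.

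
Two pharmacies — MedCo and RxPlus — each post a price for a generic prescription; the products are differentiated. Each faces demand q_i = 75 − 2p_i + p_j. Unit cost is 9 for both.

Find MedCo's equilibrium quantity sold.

MedCo's profit: π = (p_{MedCo} − 9)(75 − 2p_{MedCo} + p_{RxPlus}).
∂π/∂p_{MedCo} = 93 − 4p_{MedCo} + p_{RxPlus} = 0 ⇒ p_{MedCo} = 23.25 + 0.25p_{RxPlus}.
The game is symmetric, so in equilibrium p_{RxPlus} = p_{MedCo}: the reaction function gives 0.75p_{MedCo} = 23.25, hence p_{MedCo} = 31.
q_{MedCo} = 75 − 2·31 + 31 = 44.

44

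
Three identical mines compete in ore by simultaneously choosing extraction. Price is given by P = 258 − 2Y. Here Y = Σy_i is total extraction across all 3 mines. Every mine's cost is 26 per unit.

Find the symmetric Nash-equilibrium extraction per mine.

29

A representative mine's profit is π_i = y_i(258 − 2Y) − 26y_i, with Y = y_i + Σ_{j≠i} y_j.
First-order condition: 232 − 4y_i − 2Σ_{j≠i} y_j = 0.
Imposing symmetry (y_j = y for all j) turns Σ_{j≠i} y_j into 2y, so 232 = 8y and y = 29.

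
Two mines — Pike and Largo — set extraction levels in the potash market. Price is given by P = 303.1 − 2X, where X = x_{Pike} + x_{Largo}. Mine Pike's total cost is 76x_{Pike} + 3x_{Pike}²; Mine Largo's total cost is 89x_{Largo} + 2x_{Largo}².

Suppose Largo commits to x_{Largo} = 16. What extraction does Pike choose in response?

Mine Pike's profit: π = x_{Pike}(303.1 − 2(x_{Pike} + x_{Largo})) − 76x_{Pike} − 3x_{Pike}².
∂π/∂x_{Pike} = 227.1 − 10x_{Pike} − 2x_{Largo} = 0, so x_{Pike} = 22.71 − 0.2x_{Largo}.
At x_{Largo} = 16: x_{Pike} = 22.71 − 0.2·16 = 19.51.

19.51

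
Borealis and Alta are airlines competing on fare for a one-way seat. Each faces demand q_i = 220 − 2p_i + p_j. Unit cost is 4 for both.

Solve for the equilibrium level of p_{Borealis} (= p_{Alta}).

76

Borealis's profit: π = (p_{Borealis} − 4)(220 − 2p_{Borealis} + p_{Alta}).
∂π/∂p_{Borealis} = 228 − 4p_{Borealis} + p_{Alta} = 0 ⇒ p_{Borealis} = 57 + 0.25p_{Alta}.
By symmetry p_{Alta} = p_{Borealis}; substituting into the reaction function, 0.75p_{Borealis} = 57 and p_{Borealis} = 76.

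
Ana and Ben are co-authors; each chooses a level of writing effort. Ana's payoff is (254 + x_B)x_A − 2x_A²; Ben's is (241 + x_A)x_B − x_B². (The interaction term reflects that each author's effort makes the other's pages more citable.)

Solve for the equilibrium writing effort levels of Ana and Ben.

107, 174

Expanding Ana's payoff: 254x_A + x_Bx_A − 2x_A².
∂π/∂x_A = 254 + x_B − 4x_A = 0, so x_A = 63.5 + 0.25x_B.
Likewise for Ben: x_B = 120.5 + 0.5x_A.
Solving the two reaction functions simultaneously: (1 − (0.25)(0.5))x_A = 63.5 + 0.25·120.5, so 0.875x_A = 93.625 and x_A = 107.
Then x_B = 120.5 + 0.5·107 = 174.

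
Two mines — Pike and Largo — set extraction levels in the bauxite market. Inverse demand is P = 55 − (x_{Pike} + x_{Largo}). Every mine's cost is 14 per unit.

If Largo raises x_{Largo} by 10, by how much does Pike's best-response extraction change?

Mine Pike's profit: π = x_{Pike}(55 − (x_{Pike} + x_{Largo})) − 14x_{Pike}.
∂π/∂x_{Pike} = 41 − 2x_{Pike} − x_{Largo} = 0, so x_{Pike} = 20.5 − 0.5x_{Largo}.
The reaction-function slope is −0.5, so a 10-unit rise in x_{Largo} moves x_{Pike} by −0.5 × 10 = −5. Pike's best response falls — the actions are strategic substitutes.

-5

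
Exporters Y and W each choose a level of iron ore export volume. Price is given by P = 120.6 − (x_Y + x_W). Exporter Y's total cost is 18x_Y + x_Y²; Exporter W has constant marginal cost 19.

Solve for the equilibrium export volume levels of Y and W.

Exporter Y's profit: π = x_Y(120.6 − (x_Y + x_W)) − 18x_Y − x_Y².
∂π/∂x_Y = 102.6 − 4x_Y − x_W = 0, so x_Y = 25.65 − 0.25x_W.
For W: ∂π/∂x_W = 101.6 − 2x_W − x_Y = 0 ⇒ x_W = 50.8 − 0.5x_Y.
Plugging x_W into Y's best response: x_Y = 25.65 − 0.25(50.8 − 0.5x_Y) ⇒ 0.875x_Y = 12.95, so x_Y = 14.8.
Then x_W = 50.8 − 0.5·14.8 = 43.4.

14.8, 43.4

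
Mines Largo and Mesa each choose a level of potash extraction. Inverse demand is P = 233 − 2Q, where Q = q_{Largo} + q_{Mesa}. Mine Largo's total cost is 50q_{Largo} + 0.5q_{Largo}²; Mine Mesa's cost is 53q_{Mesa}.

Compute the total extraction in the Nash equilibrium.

56.625

Mine Largo's profit: π = q_{Largo}(233 − 2(q_{Largo} + q_{Mesa})) − 50q_{Largo} − 0.5q_{Largo}².
∂π/∂q_{Largo} = 183 − 5q_{Largo} − 2q_{Mesa} = 0, so q_{Largo} = 36.6 − 0.4q_{Mesa}.
For Mesa: ∂π/∂q_{Mesa} = 180 − 4q_{Mesa} − 2q_{Largo} = 0 ⇒ q_{Mesa} = 45 − 0.5q_{Largo}.
Plugging q_{Mesa} into Largo's best response: q_{Largo} = 36.6 − 0.4(45 − 0.5q_{Largo}) ⇒ 0.8q_{Largo} = 18.6, so q_{Largo} = 23.25.
Then q_{Mesa} = 45 − 0.5·23.25 = 33.375.
Total extraction: 23.25 + 33.375 = 56.625.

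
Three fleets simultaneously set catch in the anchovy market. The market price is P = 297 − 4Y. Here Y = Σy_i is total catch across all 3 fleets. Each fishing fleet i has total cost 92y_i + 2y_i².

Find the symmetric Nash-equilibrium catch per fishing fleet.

10.25

A representative fishing fleet's profit is π_i = y_i(297 − 4Y) − 92y_i − 2y_i², with Y = y_i + Σ_{j≠i} y_j.
First-order condition: 205 − 12y_i − 4Σ_{j≠i} y_j = 0.
Imposing symmetry (y_j = y for all j) turns Σ_{j≠i} y_j into 2y, so 205 = 20y and y = 10.25.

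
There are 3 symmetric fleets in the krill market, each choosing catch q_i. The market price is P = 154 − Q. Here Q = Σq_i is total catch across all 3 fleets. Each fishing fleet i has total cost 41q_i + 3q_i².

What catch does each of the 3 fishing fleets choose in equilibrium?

A representative fishing fleet's profit is π_i = q_i(154 − Q) − 41q_i − 3q_i², with Q = q_i + Σ_{j≠i} q_j.
First-order condition: 113 − 8q_i − Σ_{j≠i} q_j = 0.
In a symmetric equilibrium every fishing fleet chooses the same q, so Σ_{j≠i} q_j = 2q. The condition becomes 113 − 10q = 0, giving q = 113/10 = 11.3.

11.3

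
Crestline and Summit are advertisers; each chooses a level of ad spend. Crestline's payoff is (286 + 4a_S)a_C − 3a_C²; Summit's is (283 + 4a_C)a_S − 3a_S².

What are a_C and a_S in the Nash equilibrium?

142.4, 142.1

Expanding Crestline's payoff: 286a_C + 4a_Sa_C − 3a_C².
∂π/∂a_C = 286 + 4a_S − 6a_C = 0, so a_C = 143/3 + (2/3)a_S.
Likewise for Summit: a_S = 283/6 + (2/3)a_C.
Plugging a_S into Crestline's best response: a_C = 143/3 + (2/3)(283/6 + (2/3)a_C) ⇒ (5/9)a_C = 712/9, so a_C = 142.4.
Then a_S = 283/6 + (2/3)·142.4 = 142.1.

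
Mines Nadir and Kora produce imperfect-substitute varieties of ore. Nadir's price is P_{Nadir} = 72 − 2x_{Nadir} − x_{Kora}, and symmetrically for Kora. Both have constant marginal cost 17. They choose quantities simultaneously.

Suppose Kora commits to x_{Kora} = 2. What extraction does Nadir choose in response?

Mine Nadir's profit: π = x_{Nadir}(72 − 2x_{Nadir} − x_{Kora}) − 17x_{Nadir}.
∂π/∂x_{Nadir} = 55 − 4x_{Nadir} − x_{Kora} = 0 ⇒ x_{Nadir} = 13.75 − 0.25x_{Kora}.
At x_{Kora} = 2: x_{Nadir} = 13.75 − 0.25·2 = 13.25.

13.25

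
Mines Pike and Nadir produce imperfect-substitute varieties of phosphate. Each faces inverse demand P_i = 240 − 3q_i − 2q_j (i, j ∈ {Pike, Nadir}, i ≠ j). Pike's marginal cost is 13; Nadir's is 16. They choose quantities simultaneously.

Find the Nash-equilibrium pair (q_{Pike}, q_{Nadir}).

28.5625, 27.8125

Mine Pike's profit: π = q_{Pike}(240 − 3q_{Pike} − 2q_{Nadir}) − 13q_{Pike}.
∂π/∂q_{Pike} = 227 − 6q_{Pike} − 2q_{Nadir} = 0 ⇒ q_{Pike} = 227/6 − (1/3)q_{Nadir}.
Similarly q_{Nadir} = 112/3 − (1/3)q_{Pike}.
Substituting the second reaction function into the first: q_{Pike} = 227/6 − (1/3)(112/3 − (1/3)q_{Pike}), which gives (8/9)q_{Pike} = 457/18 ⇒ q_{Pike} = 28.5625.
Then q_{Nadir} = 112/3 − (1/3)·28.5625 = 27.8125.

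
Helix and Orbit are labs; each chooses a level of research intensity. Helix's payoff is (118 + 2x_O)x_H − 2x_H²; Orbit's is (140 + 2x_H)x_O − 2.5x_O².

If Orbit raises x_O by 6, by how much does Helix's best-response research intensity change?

3

Expanding Helix's payoff: 118x_H + 2x_Ox_H − 2x_H².
∂π/∂x_H = 118 + 2x_O − 4x_H = 0, so x_H = 29.5 + 0.5x_O.
The reaction-function slope is 0.5, so a 6-unit rise in x_O moves x_H by 0.5 × 6 = 3. Helix's best response rises — the actions are strategic complements.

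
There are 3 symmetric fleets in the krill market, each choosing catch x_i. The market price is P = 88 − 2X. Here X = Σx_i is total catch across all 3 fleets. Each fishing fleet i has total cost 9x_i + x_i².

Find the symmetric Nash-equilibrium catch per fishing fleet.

A representative fishing fleet's profit is π_i = x_i(88 − 2X) − 9x_i − x_i², with X = x_i + Σ_{j≠i} x_j.
First-order condition: 79 − 6x_i − 2Σ_{j≠i} x_j = 0.
Imposing symmetry (x_j = x for all j) turns Σ_{j≠i} x_j into 2x, so 79 = 10x and x = 7.9.

7.9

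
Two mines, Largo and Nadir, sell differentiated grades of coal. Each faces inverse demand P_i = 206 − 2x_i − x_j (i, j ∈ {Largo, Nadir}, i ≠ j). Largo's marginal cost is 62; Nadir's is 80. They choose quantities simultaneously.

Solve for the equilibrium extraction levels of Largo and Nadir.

Mine Largo's profit: π = x_{Largo}(206 − 2x_{Largo} − x_{Nadir}) − 62x_{Largo}.
∂π/∂x_{Largo} = 144 − 4x_{Largo} − x_{Nadir} = 0 ⇒ x_{Largo} = 36 − 0.25x_{Nadir}.
Similarly x_{Nadir} = 31.5 − 0.25x_{Largo}.
Substituting the second reaction function into the first: x_{Largo} = 36 − 0.25(31.5 − 0.25x_{Largo}), which gives 0.9375x_{Largo} = 28.125 ⇒ x_{Largo} = 30.
Then x_{Nadir} = 31.5 − 0.25·30 = 24.

30, 24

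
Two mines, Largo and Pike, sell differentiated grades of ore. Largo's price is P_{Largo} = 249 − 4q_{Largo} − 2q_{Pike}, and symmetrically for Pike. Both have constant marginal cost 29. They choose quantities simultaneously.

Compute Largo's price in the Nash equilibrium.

Mine Largo's profit: π = q_{Largo}(249 − 4q_{Largo} − 2q_{Pike}) − 29q_{Largo}.
∂π/∂q_{Largo} = 220 − 8q_{Largo} − 2q_{Pike} = 0 ⇒ q_{Largo} = 27.5 − 0.25q_{Pike}.
By symmetry q_{Pike} = q_{Largo}; substituting into the reaction function, 1.25q_{Largo} = 27.5 and q_{Largo} = 22.
P_{Largo} = 249 − 4·22 − 2·22 = 117.

117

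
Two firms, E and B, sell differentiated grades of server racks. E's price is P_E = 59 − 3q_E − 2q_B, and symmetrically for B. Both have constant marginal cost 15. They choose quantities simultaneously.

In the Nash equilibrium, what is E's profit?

Firm E's profit: π = q_E(59 − 3q_E − 2q_B) − 15q_E.
∂π/∂q_E = 44 − 6q_E − 2q_B = 0 ⇒ q_E = 22/3 − (1/3)q_B.
By symmetry q_B = q_E; substituting into the reaction function, (4/3)q_E = 22/3 and q_E = 5.5.
P_E = 59 − 3·5.5 − 2·5.5 = 31.5.
Profit = (31.5 − 15)·5.5 = 90.75.

90.75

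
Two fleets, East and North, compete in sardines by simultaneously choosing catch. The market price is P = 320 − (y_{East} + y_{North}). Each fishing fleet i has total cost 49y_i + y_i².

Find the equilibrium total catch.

108.4

Fishing fleet East's profit: π = y_{East}(320 − (y_{East} + y_{North})) − 49y_{East} − y_{East}².
∂π/∂y_{East} = 271 − 4y_{East} − y_{North} = 0, so y_{East} = 67.75 − 0.25y_{North}.
By symmetry y_{North} = y_{East}; substituting into the reaction function, 1.25y_{East} = 67.75 and y_{East} = 54.2.
Total catch: 54.2 + 54.2 = 108.4.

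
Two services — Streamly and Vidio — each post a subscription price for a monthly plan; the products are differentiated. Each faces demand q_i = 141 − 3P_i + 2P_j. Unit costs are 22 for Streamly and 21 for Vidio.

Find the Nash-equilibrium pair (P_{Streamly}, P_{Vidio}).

51.5625, 51.1875

Streamly's profit: π = (P_{Streamly} − 22)(141 − 3P_{Streamly} + 2P_{Vidio}).
∂π/∂P_{Streamly} = 207 − 6P_{Streamly} + 2P_{Vidio} = 0 ⇒ P_{Streamly} = 34.5 + (1/3)P_{Vidio}.
Similarly P_{Vidio} = 34 + (1/3)P_{Streamly}.
Plugging P_{Vidio} into Streamly's best response: P_{Streamly} = 34.5 + (1/3)(34 + (1/3)P_{Streamly}) ⇒ (8/9)P_{Streamly} = 275/6, so P_{Streamly} = 51.5625.
Then P_{Vidio} = 34 + (1/3)·51.5625 = 51.1875.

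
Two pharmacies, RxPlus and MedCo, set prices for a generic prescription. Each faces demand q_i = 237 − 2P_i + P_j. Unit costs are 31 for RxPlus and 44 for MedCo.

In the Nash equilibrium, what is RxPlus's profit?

9912.32

RxPlus's profit: π = (P_{RxPlus} − 31)(237 − 2P_{RxPlus} + P_{MedCo}).
∂π/∂P_{RxPlus} = 299 − 4P_{RxPlus} + P_{MedCo} = 0 ⇒ P_{RxPlus} = 74.75 + 0.25P_{MedCo}.
Similarly P_{MedCo} = 81.25 + 0.25P_{RxPlus}.
Solving the two reaction functions simultaneously: (1 − (0.25)(0.25))P_{RxPlus} = 74.75 + 0.25·81.25, so 0.9375P_{RxPlus} = 95.0625 and P_{RxPlus} = 101.4.
Then P_{MedCo} = 81.25 + 0.25·101.4 = 106.6.
q_{RxPlus} = 237 − 2·101.4 + 106.6 = 140.8.
Profit = (101.4 − 31)·140.8 = 9912.32.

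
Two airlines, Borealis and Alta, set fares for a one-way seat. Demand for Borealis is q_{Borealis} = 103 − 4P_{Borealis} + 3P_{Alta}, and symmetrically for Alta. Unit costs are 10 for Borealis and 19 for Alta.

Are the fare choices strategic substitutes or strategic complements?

strategic complements

Borealis's profit: π = (P_{Borealis} − 10)(103 − 4P_{Borealis} + 3P_{Alta}).
∂π/∂P_{Borealis} = 143 − 8P_{Borealis} + 3P_{Alta} = 0 ⇒ P_{Borealis} = 17.875 + 0.375P_{Alta}.
The best-response slope dP_{Borealis}/dP_{Alta} = 0.375 > 0: the reaction function is upward-sloping, so the choices are strategic complements.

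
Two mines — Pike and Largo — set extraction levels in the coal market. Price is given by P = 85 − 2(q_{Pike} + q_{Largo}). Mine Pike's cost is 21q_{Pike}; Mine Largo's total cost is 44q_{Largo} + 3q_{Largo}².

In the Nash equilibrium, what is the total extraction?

Mine Pike's profit: π = q_{Pike}(85 − 2(q_{Pike} + q_{Largo})) − 21q_{Pike}.
∂π/∂q_{Pike} = 64 − 4q_{Pike} − 2q_{Largo} = 0, so q_{Pike} = 16 − 0.5q_{Largo}.
For Largo: ∂π/∂q_{Largo} = 41 − 10q_{Largo} − 2q_{Pike} = 0 ⇒ q_{Largo} = 4.1 − 0.2q_{Pike}.
Substituting the second reaction function into the first: q_{Pike} = 16 − 0.5(4.1 − 0.2q_{Pike}), which gives 0.9q_{Pike} = 13.95 ⇒ q_{Pike} = 15.5.
Then q_{Largo} = 4.1 − 0.2·15.5 = 1.
Total extraction: 15.5 + 1 = 16.5.

16.5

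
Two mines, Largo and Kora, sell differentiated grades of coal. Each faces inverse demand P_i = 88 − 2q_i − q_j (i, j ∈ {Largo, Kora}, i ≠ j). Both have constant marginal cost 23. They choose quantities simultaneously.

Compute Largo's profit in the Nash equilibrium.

Mine Largo's profit: π = q_{Largo}(88 − 2q_{Largo} − q_{Kora}) − 23q_{Largo}.
∂π/∂q_{Largo} = 65 − 4q_{Largo} − q_{Kora} = 0 ⇒ q_{Largo} = 16.25 − 0.25q_{Kora}.
By symmetry q_{Kora} = q_{Largo}; substituting into the reaction function, 1.25q_{Largo} = 16.25 and q_{Largo} = 13.
P_{Largo} = 88 − 2·13 − 13 = 49.
Profit = (49 − 23)·13 = 338.

338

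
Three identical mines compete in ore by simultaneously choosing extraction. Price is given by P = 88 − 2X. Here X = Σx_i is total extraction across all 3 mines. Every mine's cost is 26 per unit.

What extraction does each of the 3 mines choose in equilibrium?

7.75

A representative mine's profit is π_i = x_i(88 − 2X) − 26x_i, with X = x_i + Σ_{j≠i} x_j.
First-order condition: 62 − 4x_i − 2Σ_{j≠i} x_j = 0.
Imposing symmetry (x_j = x for all j) turns Σ_{j≠i} x_j into 2x, so 62 = 8x and x = 7.75.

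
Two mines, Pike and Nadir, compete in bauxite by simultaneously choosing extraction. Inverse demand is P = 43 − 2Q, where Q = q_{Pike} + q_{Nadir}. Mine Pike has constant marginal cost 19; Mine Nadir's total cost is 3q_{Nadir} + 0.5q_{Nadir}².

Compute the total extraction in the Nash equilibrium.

Mine Pike's profit: π = q_{Pike}(43 − 2(q_{Pike} + q_{Nadir})) − 19q_{Pike}.
∂π/∂q_{Pike} = 24 − 4q_{Pike} − 2q_{Nadir} = 0, so q_{Pike} = 6 − 0.5q_{Nadir}.
For Nadir: ∂π/∂q_{Nadir} = 40 − 5q_{Nadir} − 2q_{Pike} = 0 ⇒ q_{Nadir} = 8 − 0.4q_{Pike}.
Solving the two reaction functions simultaneously: (1 − (−0.5)(−0.4))q_{Pike} = 6 − 0.5·8, so 0.8q_{Pike} = 2 and q_{Pike} = 2.5.
Then q_{Nadir} = 8 − 0.4·2.5 = 7.
Total extraction: 2.5 + 7 = 9.5.

9.5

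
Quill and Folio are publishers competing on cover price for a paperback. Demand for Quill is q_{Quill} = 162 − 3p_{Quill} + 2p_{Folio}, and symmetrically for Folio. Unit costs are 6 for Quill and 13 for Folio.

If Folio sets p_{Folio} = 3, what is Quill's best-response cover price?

31

Quill's profit: π = (p_{Quill} − 6)(162 − 3p_{Quill} + 2p_{Folio}).
∂π/∂p_{Quill} = 180 − 6p_{Quill} + 2p_{Folio} = 0 ⇒ p_{Quill} = 30 + (1/3)p_{Folio}.
At p_{Folio} = 3: p_{Quill} = 30 + (1/3)·3 = 31.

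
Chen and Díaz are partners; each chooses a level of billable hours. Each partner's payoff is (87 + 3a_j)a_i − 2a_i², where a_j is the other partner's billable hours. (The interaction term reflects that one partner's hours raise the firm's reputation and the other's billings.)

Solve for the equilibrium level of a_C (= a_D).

87

Chen's payoff is (87 + 3a_D)a_C − 2a_C².
∂π/∂a_C = 87 + 3a_D − 4a_C = 0, so a_C = 21.75 + 0.75a_D.
The game is symmetric, so in equilibrium a_D = a_C: the reaction function gives 0.25a_C = 21.75, hence a_C = 87.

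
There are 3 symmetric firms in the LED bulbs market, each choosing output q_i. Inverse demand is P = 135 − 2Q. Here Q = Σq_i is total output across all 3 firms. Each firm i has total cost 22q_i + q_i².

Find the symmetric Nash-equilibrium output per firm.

11.3

A representative firm's profit is π_i = q_i(135 − 2Q) − 22q_i − q_i², with Q = q_i + Σ_{j≠i} q_j.
First-order condition: 113 − 6q_i − 2Σ_{j≠i} q_j = 0.
Imposing symmetry (q_j = q for all j) turns Σ_{j≠i} q_j into 2q, so 113 = 10q and q = 11.3.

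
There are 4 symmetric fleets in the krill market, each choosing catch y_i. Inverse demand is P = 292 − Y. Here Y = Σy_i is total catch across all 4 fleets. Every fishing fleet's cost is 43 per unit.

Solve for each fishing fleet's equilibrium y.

A representative fishing fleet's profit is π_i = y_i(292 − Y) − 43y_i, with Y = y_i + Σ_{j≠i} y_j.
First-order condition: 249 − 2y_i − Σ_{j≠i} y_j = 0.
In a symmetric equilibrium every fishing fleet chooses the same y, so Σ_{j≠i} y_j = 3y. The condition becomes 249 − 5y = 0, giving y = 249/5 = 49.8.

49.8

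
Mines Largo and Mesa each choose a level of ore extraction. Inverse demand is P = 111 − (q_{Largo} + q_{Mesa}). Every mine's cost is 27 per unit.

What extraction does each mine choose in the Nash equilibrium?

Mine Largo's profit: π = q_{Largo}(111 − (q_{Largo} + q_{Mesa})) − 27q_{Largo}.
∂π/∂q_{Largo} = 84 − 2q_{Largo} − q_{Mesa} = 0, so q_{Largo} = 42 − 0.5q_{Mesa}.
Setting q_{Largo} = q_{Mesa} in the reaction function: q_{Largo} = 42 − 0.5q_{Largo}, so q_{Largo} = 42 / 1.5 = 28.

28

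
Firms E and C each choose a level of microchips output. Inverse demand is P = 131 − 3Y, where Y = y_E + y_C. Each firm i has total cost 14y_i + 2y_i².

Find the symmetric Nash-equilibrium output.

Firm E's profit: π = y_E(131 − 3(y_E + y_C)) − 14y_E − 2y_E².
∂π/∂y_E = 117 − 10y_E − 3y_C = 0, so y_E = 11.7 − 0.3y_C.
By symmetry y_C = y_E; substituting into the reaction function, 1.3y_E = 11.7 and y_E = 9.

9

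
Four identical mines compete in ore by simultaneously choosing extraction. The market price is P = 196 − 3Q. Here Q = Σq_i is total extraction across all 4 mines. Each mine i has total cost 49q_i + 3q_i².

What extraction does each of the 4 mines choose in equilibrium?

A representative mine's profit is π_i = q_i(196 − 3Q) − 49q_i − 3q_i², with Q = q_i + Σ_{j≠i} q_j.
First-order condition: 147 − 12q_i − 3Σ_{j≠i} q_j = 0.
In a symmetric equilibrium every mine chooses the same q, so Σ_{j≠i} q_j = 3q. The condition becomes 147 − 21q = 0, giving q = 147/21 = 7.

7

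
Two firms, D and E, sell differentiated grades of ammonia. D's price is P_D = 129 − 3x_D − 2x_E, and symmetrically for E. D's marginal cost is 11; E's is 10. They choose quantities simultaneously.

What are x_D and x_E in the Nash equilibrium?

Firm D's profit: π = x_D(129 − 3x_D − 2x_E) − 11x_D.
∂π/∂x_D = 118 − 6x_D − 2x_E = 0 ⇒ x_D = 59/3 − (1/3)x_E.
Similarly x_E = 119/6 − (1/3)x_D.
Plugging x_E into D's best response: x_D = 59/3 − (1/3)(119/6 − (1/3)x_D) ⇒ (8/9)x_D = 235/18, so x_D = 14.6875.
Then x_E = 119/6 − (1/3)·14.6875 = 14.9375.

14.6875, 14.9375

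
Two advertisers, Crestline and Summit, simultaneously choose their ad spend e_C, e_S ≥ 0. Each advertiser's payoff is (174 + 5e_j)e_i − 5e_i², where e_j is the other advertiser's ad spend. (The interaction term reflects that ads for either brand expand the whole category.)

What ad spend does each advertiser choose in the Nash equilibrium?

34.8

Crestline's payoff is (174 + 5e_S)e_C − 5e_C².
∂π/∂e_C = 174 + 5e_S − 10e_C = 0, so e_C = 17.4 + 0.5e_S.
Setting e_C = e_S in the reaction function: e_C = 17.4 + 0.5e_C, so e_C = 17.4 / 0.5 = 34.8.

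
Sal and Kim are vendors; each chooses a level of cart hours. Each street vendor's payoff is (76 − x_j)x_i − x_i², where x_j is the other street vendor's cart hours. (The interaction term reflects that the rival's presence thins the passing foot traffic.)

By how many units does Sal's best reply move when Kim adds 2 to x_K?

Sal's payoff is (76 − x_K)x_S − x_S².
∂π/∂x_S = 76 − x_K − 2x_S = 0, so x_S = 38 − 0.5x_K.
The reaction-function slope is −0.5, so a 2-unit rise in x_K moves x_S by −0.5 × 2 = −1. Sal's best response falls — the actions are strategic substitutes.

-1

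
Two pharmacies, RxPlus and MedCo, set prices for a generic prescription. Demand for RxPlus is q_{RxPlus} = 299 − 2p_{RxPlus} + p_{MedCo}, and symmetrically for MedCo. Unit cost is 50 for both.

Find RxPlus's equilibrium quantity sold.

RxPlus's profit: π = (p_{RxPlus} − 50)(299 − 2p_{RxPlus} + p_{MedCo}).
∂π/∂p_{RxPlus} = 399 − 4p_{RxPlus} + p_{MedCo} = 0 ⇒ p_{RxPlus} = 99.75 + 0.25p_{MedCo}.
By symmetry p_{MedCo} = p_{RxPlus}; substituting into the reaction function, 0.75p_{RxPlus} = 99.75 and p_{RxPlus} = 133.
q_{RxPlus} = 299 − 2·133 + 133 = 166.

166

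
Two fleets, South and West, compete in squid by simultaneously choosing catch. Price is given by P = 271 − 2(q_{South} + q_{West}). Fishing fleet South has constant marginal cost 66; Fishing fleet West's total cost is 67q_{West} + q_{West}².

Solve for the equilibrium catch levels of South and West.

Fishing fleet South's profit: π = q_{South}(271 − 2(q_{South} + q_{West})) − 66q_{South}.
∂π/∂q_{South} = 205 − 4q_{South} − 2q_{West} = 0, so q_{South} = 51.25 − 0.5q_{West}.
For West: ∂π/∂q_{West} = 204 − 6q_{West} − 2q_{South} = 0 ⇒ q_{West} = 34 − (1/3)q_{South}.
Plugging q_{West} into South's best response: q_{South} = 51.25 − 0.5(34 − (1/3)q_{South}) ⇒ (5/6)q_{South} = 34.25, so q_{South} = 41.1.
Then q_{West} = 34 − (1/3)·41.1 = 20.3.

41.1, 20.3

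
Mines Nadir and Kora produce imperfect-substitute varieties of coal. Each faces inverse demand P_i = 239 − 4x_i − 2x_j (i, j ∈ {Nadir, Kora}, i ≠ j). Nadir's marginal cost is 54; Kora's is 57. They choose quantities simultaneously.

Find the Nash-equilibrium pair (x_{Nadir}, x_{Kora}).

Mine Nadir's profit: π = x_{Nadir}(239 − 4x_{Nadir} − 2x_{Kora}) − 54x_{Nadir}.
∂π/∂x_{Nadir} = 185 − 8x_{Nadir} − 2x_{Kora} = 0 ⇒ x_{Nadir} = 23.125 − 0.25x_{Kora}.
Similarly x_{Kora} = 22.75 − 0.25x_{Nadir}.
Substituting the second reaction function into the first: x_{Nadir} = 23.125 − 0.25(22.75 − 0.25x_{Nadir}), which gives 0.9375x_{Nadir} = 17.4375 ⇒ x_{Nadir} = 18.6.
Then x_{Kora} = 22.75 − 0.25·18.6 = 18.1.

18.6, 18.1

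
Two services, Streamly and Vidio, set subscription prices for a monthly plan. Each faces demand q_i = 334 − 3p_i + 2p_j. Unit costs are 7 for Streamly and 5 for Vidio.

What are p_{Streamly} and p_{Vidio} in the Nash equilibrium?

88.375, 87.625

Streamly's profit: π = (p_{Streamly} − 7)(334 − 3p_{Streamly} + 2p_{Vidio}).
∂π/∂p_{Streamly} = 355 − 6p_{Streamly} + 2p_{Vidio} = 0 ⇒ p_{Streamly} = 355/6 + (1/3)p_{Vidio}.
Similarly p_{Vidio} = 349/6 + (1/3)p_{Streamly}.
Substituting the second reaction function into the first: p_{Streamly} = 355/6 + (1/3)(349/6 + (1/3)p_{Streamly}), which gives (8/9)p_{Streamly} = 707/9 ⇒ p_{Streamly} = 88.375.
Then p_{Vidio} = 349/6 + (1/3)·88.375 = 87.625.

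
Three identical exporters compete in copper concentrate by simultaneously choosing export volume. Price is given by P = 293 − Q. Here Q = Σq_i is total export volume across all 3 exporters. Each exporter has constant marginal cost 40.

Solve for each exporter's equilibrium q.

A representative exporter's profit is π_i = q_i(293 − Q) − 40q_i, with Q = q_i + Σ_{j≠i} q_j.
First-order condition: 253 − 2q_i − Σ_{j≠i} q_j = 0.
In a symmetric equilibrium every exporter chooses the same q, so Σ_{j≠i} q_j = 2q. The condition becomes 253 − 4q = 0, giving q = 253/4 = 63.25.

63.25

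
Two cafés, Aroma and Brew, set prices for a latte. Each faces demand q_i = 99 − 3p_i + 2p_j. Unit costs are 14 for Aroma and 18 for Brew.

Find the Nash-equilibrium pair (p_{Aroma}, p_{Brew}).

36, 37.5

Aroma's profit: π = (p_{Aroma} − 14)(99 − 3p_{Aroma} + 2p_{Brew}).
∂π/∂p_{Aroma} = 141 − 6p_{Aroma} + 2p_{Brew} = 0 ⇒ p_{Aroma} = 23.5 + (1/3)p_{Brew}.
Similarly p_{Brew} = 25.5 + (1/3)p_{Aroma}.
Plugging p_{Brew} into Aroma's best response: p_{Aroma} = 23.5 + (1/3)(25.5 + (1/3)p_{Aroma}) ⇒ (8/9)p_{Aroma} = 32, so p_{Aroma} = 36.
Then p_{Brew} = 25.5 + (1/3)·36 = 37.5.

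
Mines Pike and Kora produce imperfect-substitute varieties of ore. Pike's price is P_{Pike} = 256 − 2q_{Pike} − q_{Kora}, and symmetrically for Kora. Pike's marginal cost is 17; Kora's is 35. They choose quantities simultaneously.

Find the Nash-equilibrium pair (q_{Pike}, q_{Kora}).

Mine Pike's profit: π = q_{Pike}(256 − 2q_{Pike} − q_{Kora}) − 17q_{Pike}.
∂π/∂q_{Pike} = 239 − 4q_{Pike} − q_{Kora} = 0 ⇒ q_{Pike} = 59.75 − 0.25q_{Kora}.
Similarly q_{Kora} = 55.25 − 0.25q_{Pike}.
Solving the two reaction functions simultaneously: (1 − (−0.25)(−0.25))q_{Pike} = 59.75 − 0.25·55.25, so 0.9375q_{Pike} = 45.9375 and q_{Pike} = 49.
Then q_{Kora} = 55.25 − 0.25·49 = 43.

49, 43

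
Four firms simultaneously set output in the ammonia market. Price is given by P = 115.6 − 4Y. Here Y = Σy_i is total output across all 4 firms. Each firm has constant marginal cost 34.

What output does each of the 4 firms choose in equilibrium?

4.08

A representative firm's profit is π_i = y_i(115.6 − 4Y) − 34y_i, with Y = y_i + Σ_{j≠i} y_j.
First-order condition: 81.6 − 8y_i − 4Σ_{j≠i} y_j = 0.
With identical firms, set every y_j = y: then 81.6 − 8y − 12y = 0, i.e. y = 81.6/20 = 4.08.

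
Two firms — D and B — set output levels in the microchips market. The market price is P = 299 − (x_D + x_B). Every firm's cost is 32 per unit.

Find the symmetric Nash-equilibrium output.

89

Firm D's profit: π = x_D(299 − (x_D + x_B)) − 32x_D.
∂π/∂x_D = 267 − 2x_D − x_B = 0, so x_D = 133.5 − 0.5x_B.
Setting x_D = x_B in the reaction function: x_D = 133.5 − 0.5x_D, so x_D = 133.5 / 1.5 = 89.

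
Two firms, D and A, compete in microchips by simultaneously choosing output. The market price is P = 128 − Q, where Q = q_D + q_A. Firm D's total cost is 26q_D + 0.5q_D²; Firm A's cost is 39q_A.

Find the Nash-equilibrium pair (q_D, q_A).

23, 33

Firm D's profit: π = q_D(128 − (q_D + q_A)) − 26q_D − 0.5q_D².
∂π/∂q_D = 102 − 3q_D − q_A = 0, so q_D = 34 − (1/3)q_A.
For A: ∂π/∂q_A = 89 − 2q_A − q_D = 0 ⇒ q_A = 44.5 − 0.5q_D.
Solving the two reaction functions simultaneously: (1 − (−1/3)(−0.5))q_D = 34 − (1/3)·44.5, so (5/6)q_D = 115/6 and q_D = 23.
Then q_A = 44.5 − 0.5·23 = 33.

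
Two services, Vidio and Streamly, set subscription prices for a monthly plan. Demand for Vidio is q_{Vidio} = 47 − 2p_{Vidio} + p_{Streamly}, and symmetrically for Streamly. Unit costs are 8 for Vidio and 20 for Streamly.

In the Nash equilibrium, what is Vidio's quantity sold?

Vidio's profit: π = (p_{Vidio} − 8)(47 − 2p_{Vidio} + p_{Streamly}).
∂π/∂p_{Vidio} = 63 − 4p_{Vidio} + p_{Streamly} = 0 ⇒ p_{Vidio} = 15.75 + 0.25p_{Streamly}.
Similarly p_{Streamly} = 21.75 + 0.25p_{Vidio}.
Plugging p_{Streamly} into Vidio's best response: p_{Vidio} = 15.75 + 0.25(21.75 + 0.25p_{Vidio}) ⇒ 0.9375p_{Vidio} = 21.1875, so p_{Vidio} = 22.6.
Then p_{Streamly} = 21.75 + 0.25·22.6 = 27.4.
q_{Vidio} = 47 − 2·22.6 + 27.4 = 29.2.

29.2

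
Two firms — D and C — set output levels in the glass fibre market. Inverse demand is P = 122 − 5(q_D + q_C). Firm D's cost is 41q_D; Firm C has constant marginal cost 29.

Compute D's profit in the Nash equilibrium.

105.8

Firm D's profit: π = q_D(122 − 5(q_D + q_C)) − 41q_D.
∂π/∂q_D = 81 − 10q_D − 5q_C = 0, so q_D = 8.1 − 0.5q_C.
By the same steps for C: q_C = 9.3 − 0.5q_D.
Substituting the second reaction function into the first: q_D = 8.1 − 0.5(9.3 − 0.5q_D), which gives 0.75q_D = 3.45 ⇒ q_D = 4.6.
Then q_C = 9.3 − 0.5·4.6 = 7.
Price P = 122 − 5·11.6 = 64.
D's profit: (64 − 41)·4.6 = 105.8.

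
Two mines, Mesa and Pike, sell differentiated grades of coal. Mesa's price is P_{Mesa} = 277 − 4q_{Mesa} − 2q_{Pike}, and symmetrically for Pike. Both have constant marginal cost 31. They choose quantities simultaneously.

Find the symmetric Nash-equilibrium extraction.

24.6

Mine Mesa's profit: π = q_{Mesa}(277 − 4q_{Mesa} − 2q_{Pike}) − 31q_{Mesa}.
∂π/∂q_{Mesa} = 246 − 8q_{Mesa} − 2q_{Pike} = 0 ⇒ q_{Mesa} = 30.75 − 0.25q_{Pike}.
The game is symmetric, so in equilibrium q_{Pike} = q_{Mesa}: the reaction function gives 1.25q_{Mesa} = 30.75, hence q_{Mesa} = 24.6.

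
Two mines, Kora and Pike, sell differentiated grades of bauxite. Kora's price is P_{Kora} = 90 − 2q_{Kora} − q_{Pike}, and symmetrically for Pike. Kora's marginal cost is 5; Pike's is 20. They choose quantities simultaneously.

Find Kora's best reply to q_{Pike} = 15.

17.5

Mine Kora's profit: π = q_{Kora}(90 − 2q_{Kora} − q_{Pike}) − 5q_{Kora}.
∂π/∂q_{Kora} = 85 − 4q_{Kora} − q_{Pike} = 0 ⇒ q_{Kora} = 21.25 − 0.25q_{Pike}.
At q_{Pike} = 15: q_{Kora} = 21.25 − 0.25·15 = 17.5.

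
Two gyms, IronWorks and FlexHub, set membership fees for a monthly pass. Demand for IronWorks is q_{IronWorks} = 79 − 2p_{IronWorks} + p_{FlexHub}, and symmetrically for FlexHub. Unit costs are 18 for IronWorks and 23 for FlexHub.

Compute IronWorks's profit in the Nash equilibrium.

882

IronWorks's profit: π = (p_{IronWorks} − 18)(79 − 2p_{IronWorks} + p_{FlexHub}).
∂π/∂p_{IronWorks} = 115 − 4p_{IronWorks} + p_{FlexHub} = 0 ⇒ p_{IronWorks} = 28.75 + 0.25p_{FlexHub}.
Similarly p_{FlexHub} = 31.25 + 0.25p_{IronWorks}.
Substituting the second reaction function into the first: p_{IronWorks} = 28.75 + 0.25(31.25 + 0.25p_{IronWorks}), which gives 0.9375p_{IronWorks} = 36.5625 ⇒ p_{IronWorks} = 39.
Then p_{FlexHub} = 31.25 + 0.25·39 = 41.
q_{IronWorks} = 79 − 2·39 + 41 = 42.
Profit = (39 − 18)·42 = 882.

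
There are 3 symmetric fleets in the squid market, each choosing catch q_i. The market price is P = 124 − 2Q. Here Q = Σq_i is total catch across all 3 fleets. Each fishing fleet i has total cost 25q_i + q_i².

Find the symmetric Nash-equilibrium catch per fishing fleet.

A representative fishing fleet's profit is π_i = q_i(124 − 2Q) − 25q_i − q_i², with Q = q_i + Σ_{j≠i} q_j.
First-order condition: 99 − 6q_i − 2Σ_{j≠i} q_j = 0.
With identical fishing fleets, set every q_j = q: then 99 − 6q − 4q = 0, i.e. q = 99/10 = 9.9.

9.9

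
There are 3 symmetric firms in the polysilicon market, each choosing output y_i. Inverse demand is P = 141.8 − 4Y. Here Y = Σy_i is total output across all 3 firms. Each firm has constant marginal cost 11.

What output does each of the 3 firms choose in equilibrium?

A representative firm's profit is π_i = y_i(141.8 − 4Y) − 11y_i, with Y = y_i + Σ_{j≠i} y_j.
First-order condition: 130.8 − 8y_i − 4Σ_{j≠i} y_j = 0.
In a symmetric equilibrium every firm chooses the same y, so Σ_{j≠i} y_j = 2y. The condition becomes 130.8 − 16y = 0, giving y = 130.8/16 = 8.175.

8.175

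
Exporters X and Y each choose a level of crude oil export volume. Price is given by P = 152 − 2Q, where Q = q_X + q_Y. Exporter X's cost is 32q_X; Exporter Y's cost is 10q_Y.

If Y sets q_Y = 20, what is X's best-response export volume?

Exporter X's profit: π = q_X(152 − 2(q_X + q_Y)) − 32q_X.
∂π/∂q_X = 120 − 4q_X − 2q_Y = 0, so q_X = 30 − 0.5q_Y.
At q_Y = 20: q_X = 30 − 0.5·20 = 20.

20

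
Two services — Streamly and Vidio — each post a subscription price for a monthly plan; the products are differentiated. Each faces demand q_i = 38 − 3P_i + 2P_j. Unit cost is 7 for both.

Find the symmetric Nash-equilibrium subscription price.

14.75

Streamly's profit: π = (P_{Streamly} − 7)(38 − 3P_{Streamly} + 2P_{Vidio}).
∂π/∂P_{Streamly} = 59 − 6P_{Streamly} + 2P_{Vidio} = 0 ⇒ P_{Streamly} = 59/6 + (1/3)P_{Vidio}.
Setting P_{Streamly} = P_{Vidio} in the reaction function: P_{Streamly} = 59/6 + (1/3)P_{Streamly}, so P_{Streamly} = (59/6) / (2/3) = 14.75.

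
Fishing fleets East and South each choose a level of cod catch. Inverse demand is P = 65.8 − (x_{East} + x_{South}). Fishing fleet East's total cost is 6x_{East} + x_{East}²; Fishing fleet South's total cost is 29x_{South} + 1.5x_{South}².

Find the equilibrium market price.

47.4

Fishing fleet East's profit: π = x_{East}(65.8 − (x_{East} + x_{South})) − 6x_{East} − x_{East}².
∂π/∂x_{East} = 59.8 − 4x_{East} − x_{South} = 0, so x_{East} = 14.95 − 0.25x_{South}.
For South: ∂π/∂x_{South} = 36.8 − 5x_{South} − x_{East} = 0 ⇒ x_{South} = 7.36 − 0.2x_{East}.
Plugging x_{South} into East's best response: x_{East} = 14.95 − 0.25(7.36 − 0.2x_{East}) ⇒ 0.95x_{East} = 13.11, so x_{East} = 13.8.
Then x_{South} = 7.36 − 0.2·13.8 = 4.6.
Equilibrium price: P = 65.8 − 18.4 = 47.4.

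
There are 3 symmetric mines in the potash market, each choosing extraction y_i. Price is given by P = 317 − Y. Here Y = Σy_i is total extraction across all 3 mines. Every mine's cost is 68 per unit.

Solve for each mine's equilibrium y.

A representative mine's profit is π_i = y_i(317 − Y) − 68y_i, with Y = y_i + Σ_{j≠i} y_j.
First-order condition: 249 − 2y_i − Σ_{j≠i} y_j = 0.
With identical mines, set every y_j = y: then 249 − 2y − 2y = 0, i.e. y = 249/4 = 62.25.

62.25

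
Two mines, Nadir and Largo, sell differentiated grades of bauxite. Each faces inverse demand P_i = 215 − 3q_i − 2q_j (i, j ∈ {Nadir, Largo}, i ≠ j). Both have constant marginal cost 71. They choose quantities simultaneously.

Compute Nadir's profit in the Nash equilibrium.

972

Mine Nadir's profit: π = q_{Nadir}(215 − 3q_{Nadir} − 2q_{Largo}) − 71q_{Nadir}.
∂π/∂q_{Nadir} = 144 − 6q_{Nadir} − 2q_{Largo} = 0 ⇒ q_{Nadir} = 24 − (1/3)q_{Largo}.
By symmetry q_{Largo} = q_{Nadir}; substituting into the reaction function, (4/3)q_{Nadir} = 24 and q_{Nadir} = 18.
P_{Nadir} = 215 − 3·18 − 2·18 = 125.
Profit = (125 − 71)·18 = 972.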